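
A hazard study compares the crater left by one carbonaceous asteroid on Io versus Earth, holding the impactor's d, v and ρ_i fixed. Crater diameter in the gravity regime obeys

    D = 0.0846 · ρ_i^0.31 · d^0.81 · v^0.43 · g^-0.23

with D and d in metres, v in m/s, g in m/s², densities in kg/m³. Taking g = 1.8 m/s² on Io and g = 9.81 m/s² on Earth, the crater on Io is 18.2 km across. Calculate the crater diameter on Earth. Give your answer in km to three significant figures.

D ≈ 12.3 km

All impactor-dependent factors cancel in the ratio, leaving D_Earth/D_Io = (g_Earth/g_Io)^-0.23.
(9.81/1.8)^-0.23 = 5.450^-0.23 = 0.6771
D_Earth = 0.6771 × 18.2 km = 12.3 km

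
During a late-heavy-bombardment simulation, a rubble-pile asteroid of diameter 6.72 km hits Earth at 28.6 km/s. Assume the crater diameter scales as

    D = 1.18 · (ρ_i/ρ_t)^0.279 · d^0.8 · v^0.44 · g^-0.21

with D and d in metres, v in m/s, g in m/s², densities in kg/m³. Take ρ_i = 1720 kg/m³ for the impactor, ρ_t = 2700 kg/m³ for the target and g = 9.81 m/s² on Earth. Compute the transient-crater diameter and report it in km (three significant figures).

In SI units: d = 6720 m, v = 28600 m/s.
(ρ_i/ρ_t)^0.279 = (1720/2700)^0.279 = 0.8818
d^0.8 = 6720^0.8 = 1153
v^0.44 = 28600^0.44 = 91.37
g^-0.21 = 9.81^-0.21 = 0.6191
D = 1.18 × 0.8818 × 1153 × 91.37 × 0.6191 = 67865 m
   = 67.86 km

D ≈ 67.9 km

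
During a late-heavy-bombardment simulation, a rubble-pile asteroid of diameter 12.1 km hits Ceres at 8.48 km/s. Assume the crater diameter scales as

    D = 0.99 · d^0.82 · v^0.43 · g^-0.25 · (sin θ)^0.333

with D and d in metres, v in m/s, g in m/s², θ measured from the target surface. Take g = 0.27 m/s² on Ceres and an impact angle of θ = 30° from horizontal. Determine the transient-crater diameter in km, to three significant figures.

D ≈ 119 km

In SI units: d = 12100 m, v = 8480 m/s.
d^0.82 = 12100^0.82 = 2228
v^0.43 = 8480^0.43 = 48.89
g^-0.25 = 0.27^-0.25 = 1.387
(sin 30°)^0.333 = 0.5000^0.333 = 0.7939
D = 0.99 × 2228 × 48.89 × 1.387 × 0.7939 = 1.187 × 10^5 m
   = 118.7 km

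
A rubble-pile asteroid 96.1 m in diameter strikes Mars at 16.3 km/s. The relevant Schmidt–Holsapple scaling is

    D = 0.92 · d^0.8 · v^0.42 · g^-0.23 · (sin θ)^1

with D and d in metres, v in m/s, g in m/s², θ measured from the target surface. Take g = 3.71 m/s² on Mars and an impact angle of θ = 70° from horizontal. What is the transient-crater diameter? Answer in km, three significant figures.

D ≈ 1.45 km

In SI units: v = 16300 m/s.
d^0.8 = 96.1^0.8 = 38.56
v^0.42 = 16300^0.42 = 58.77
g^-0.23 = 3.71^-0.23 = 0.7397
(sin 70°)^1 = 0.9397^1 = 0.9397
D = 0.92 × 38.56 × 58.77 × 0.7397 × 0.9397 = 1449 m
   = 1.449 km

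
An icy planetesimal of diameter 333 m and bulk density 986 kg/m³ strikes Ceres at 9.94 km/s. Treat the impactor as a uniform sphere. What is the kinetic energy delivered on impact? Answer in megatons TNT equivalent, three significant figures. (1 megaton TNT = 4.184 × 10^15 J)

E ≈ 225 Mt TNT

v = 9940 m/s.
Mass m = (π/6) ρ d³ = (π/6) × 986 × (333)³ = 1.906 × 10^10 kg
E = ½ m v² = 0.5 × 1.906 × 10^10 × (9940)² = 9.416 × 10^17 J
   = 9.416 × 10^17 / 4.184×10^15 = 225.0 Mt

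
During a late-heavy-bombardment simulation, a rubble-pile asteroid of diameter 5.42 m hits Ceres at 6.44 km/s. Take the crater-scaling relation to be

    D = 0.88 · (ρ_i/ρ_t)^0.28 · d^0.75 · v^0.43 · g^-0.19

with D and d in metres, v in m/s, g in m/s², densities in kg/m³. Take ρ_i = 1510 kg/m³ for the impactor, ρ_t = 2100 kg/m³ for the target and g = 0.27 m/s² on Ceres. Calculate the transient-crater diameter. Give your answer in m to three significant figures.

D ≈ 159 m

In SI units: v = 6440 m/s.
(ρ_i/ρ_t)^0.28 = (1510/2100)^0.28 = 0.9118
d^0.75 = 5.42^0.75 = 3.552
v^0.43 = 6440^0.43 = 43.43
g^-0.19 = 0.27^-0.19 = 1.282
D = 0.88 × 0.9118 × 3.552 × 43.43 × 1.282 = 158.7 m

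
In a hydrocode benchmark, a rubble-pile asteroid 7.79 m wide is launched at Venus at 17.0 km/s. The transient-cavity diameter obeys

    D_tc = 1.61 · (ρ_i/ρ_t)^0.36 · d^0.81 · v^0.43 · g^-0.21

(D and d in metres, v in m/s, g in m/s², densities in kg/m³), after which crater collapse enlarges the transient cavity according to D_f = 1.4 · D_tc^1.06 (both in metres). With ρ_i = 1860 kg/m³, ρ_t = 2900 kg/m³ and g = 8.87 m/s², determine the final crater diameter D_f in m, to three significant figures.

v = 17000 m/s.
(ρ_i/ρ_t)^0.36 = (1860/2900)^0.36 = 0.8522
d^0.81 = 7.79^0.81 = 5.274
v^0.43 = 17000^0.43 = 65.93
g^-0.21 = 8.87^-0.21 = 0.6323
D_tc = 1.61 × 0.8522 × 5.274 × 65.93 × 0.6323 = 301.7 m
D_f = 1.4 × (301.7)^1.06 = 594.9 m

D_f ≈ 595 m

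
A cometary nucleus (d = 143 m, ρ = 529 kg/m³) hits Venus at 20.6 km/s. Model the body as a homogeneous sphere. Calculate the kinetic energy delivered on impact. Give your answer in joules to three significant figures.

v = 20600 m/s.
Mass m = (π/6) ρ d³ = (π/6) × 529 × (143)³ = 8.100 × 10^8 kg
E = ½ m v² = 0.5 × 8.100 × 10^8 × (20600)² = 1.719 × 10^17 J

E ≈ 1.72 × 10^17 J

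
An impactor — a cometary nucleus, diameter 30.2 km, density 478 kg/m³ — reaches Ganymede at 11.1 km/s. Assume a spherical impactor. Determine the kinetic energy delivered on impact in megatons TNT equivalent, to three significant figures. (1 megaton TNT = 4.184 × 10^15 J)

E ≈ 1.02 × 10^8 Mt TNT

d = 30200 m; v = 11100 m/s.
Mass m = (π/6) ρ d³ = (π/6) × 478 × (30200)³ = 6.894 × 10^15 kg
E = ½ m v² = 0.5 × 6.894 × 10^15 × (11100)² = 4.247 × 10^23 J
   = 4.247 × 10^23 / 4.184×10^15 = 1.015 × 10^8 Mt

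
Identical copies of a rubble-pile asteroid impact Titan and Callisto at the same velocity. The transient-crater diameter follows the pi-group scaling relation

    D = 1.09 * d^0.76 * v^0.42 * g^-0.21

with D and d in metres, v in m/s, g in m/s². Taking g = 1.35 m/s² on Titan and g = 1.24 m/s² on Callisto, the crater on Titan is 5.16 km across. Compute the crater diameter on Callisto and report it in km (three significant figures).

All impactor-dependent factors cancel in the ratio, leaving D_Callisto/D_Titan = (g_Callisto/g_Titan)^-0.21.
(1.24/1.35)^-0.21 = 0.9185^-0.21 = 1.018
D_Callisto = 1.018 × 5.16 km = 5.25 km

D ≈ 5.25 km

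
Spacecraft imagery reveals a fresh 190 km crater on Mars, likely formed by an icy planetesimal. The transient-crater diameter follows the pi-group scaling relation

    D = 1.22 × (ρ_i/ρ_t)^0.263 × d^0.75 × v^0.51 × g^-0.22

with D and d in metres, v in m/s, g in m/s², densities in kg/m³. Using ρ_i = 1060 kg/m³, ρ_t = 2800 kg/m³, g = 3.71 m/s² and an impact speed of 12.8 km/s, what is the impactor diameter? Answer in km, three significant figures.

Rearranging for d: d = [D / (1.22 · (1060/2800)^0.263 · 12800^0.51 · 3.71^-0.22)]^(1/0.75).
D = 190000 m.
(1060/2800)^0.263 = 0.7746
12800^0.51 = 124.4
3.71^-0.22 = 0.7494
Denominator = 1.22 × 0.7746 × 124.4 × 0.7494 = 88.10
D / 88.10 = 190000 / 88.10 = 2157
d = 2157^(1/0.75) = 2157^1.3333 = 27863 m

d ≈ 27.9 km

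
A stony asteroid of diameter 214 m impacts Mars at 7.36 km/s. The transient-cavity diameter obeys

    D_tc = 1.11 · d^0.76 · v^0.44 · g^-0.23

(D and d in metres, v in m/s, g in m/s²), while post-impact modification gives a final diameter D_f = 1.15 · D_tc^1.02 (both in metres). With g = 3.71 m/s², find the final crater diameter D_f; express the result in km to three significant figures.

v = 7360 m/s.
d^0.76 = 214^0.76 = 59.04
v^0.44 = 7360^0.44 = 50.28
g^-0.23 = 3.71^-0.23 = 0.7397
D_tc = 1.11 × 59.04 × 50.28 × 0.7397 = 2437 m
D_f = 1.15 × (2437)^1.02 = 3276 m
     = 3.276 km

D_f ≈ 3.28 km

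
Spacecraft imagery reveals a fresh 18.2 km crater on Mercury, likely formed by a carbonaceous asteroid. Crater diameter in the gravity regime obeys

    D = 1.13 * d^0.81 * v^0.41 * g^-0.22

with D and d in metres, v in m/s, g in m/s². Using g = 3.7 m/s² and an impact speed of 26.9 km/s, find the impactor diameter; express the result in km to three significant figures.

Rearranging for d: d = [D / (1.13 · 26900^0.41 · 3.7^-0.22)]^(1/0.81).
D = 18200 m.
26900^0.41 = 65.49
3.7^-0.22 = 0.7499
Denominator = 1.13 × 65.49 × 0.7499 = 55.50
D / 55.50 = 18200 / 55.50 = 327.9
d = 327.9^(1/0.81) = 327.9^1.2346 = 1276 m

d ≈ 1.28 km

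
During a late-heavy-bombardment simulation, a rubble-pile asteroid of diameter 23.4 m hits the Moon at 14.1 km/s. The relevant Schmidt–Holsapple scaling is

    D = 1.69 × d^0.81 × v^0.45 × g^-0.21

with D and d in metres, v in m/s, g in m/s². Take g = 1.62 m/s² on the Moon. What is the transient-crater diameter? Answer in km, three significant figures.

In SI units: v = 14100 m/s.
d^0.81 = 23.4^0.81 = 12.85
v^0.45 = 14100^0.45 = 73.65
g^-0.21 = 1.62^-0.21 = 0.9037
D = 1.69 × 12.85 × 73.65 × 0.9037 = 1445 m
   = 1.445 km

D ≈ 1.45 km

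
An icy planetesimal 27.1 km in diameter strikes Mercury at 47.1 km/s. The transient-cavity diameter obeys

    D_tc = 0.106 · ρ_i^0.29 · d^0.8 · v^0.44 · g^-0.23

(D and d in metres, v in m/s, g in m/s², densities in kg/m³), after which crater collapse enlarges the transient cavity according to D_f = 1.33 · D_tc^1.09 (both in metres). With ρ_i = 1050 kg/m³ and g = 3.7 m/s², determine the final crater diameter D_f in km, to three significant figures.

D_f ≈ 957 km

In SI: d = 27100 m, v = 47100 m/s.
ρ_i^0.29 = 1050^0.29 = 7.519
d^0.8 = 27100^0.8 = 3519
v^0.44 = 47100^0.44 = 113.8
g^-0.23 = 3.7^-0.23 = 0.7401
D_tc = 0.106 × 7.519 × 3519 × 113.8 × 0.7401 = 2.362 × 10^5 m
D_f = 1.33 × (2.362 × 10^5)^1.09 = 9.566 × 10^5 m
     = 956.6 km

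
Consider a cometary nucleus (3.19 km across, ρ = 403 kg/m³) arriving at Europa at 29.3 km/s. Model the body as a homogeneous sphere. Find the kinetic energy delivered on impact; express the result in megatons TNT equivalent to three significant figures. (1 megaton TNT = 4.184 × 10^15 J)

d = 3190 m; v = 29300 m/s.
Mass m = (π/6) ρ d³ = (π/6) × 403 × (3190)³ = 6.850 × 10^12 kg
E = ½ m v² = 0.5 × 6.850 × 10^12 × (29300)² = 2.940 × 10^21 J
   = 2.940 × 10^21 / 4.184×10^15 = 7.027 × 10^5 Mt

E ≈ 7.03 × 10^5 Mt TNT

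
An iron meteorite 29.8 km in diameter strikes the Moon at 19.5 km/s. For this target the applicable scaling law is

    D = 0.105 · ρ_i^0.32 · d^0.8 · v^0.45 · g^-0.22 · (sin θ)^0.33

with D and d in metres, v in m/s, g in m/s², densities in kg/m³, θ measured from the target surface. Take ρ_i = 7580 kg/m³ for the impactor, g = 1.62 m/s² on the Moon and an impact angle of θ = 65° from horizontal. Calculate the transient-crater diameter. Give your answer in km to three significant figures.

In SI units: d = 29800 m, v = 19500 m/s.
ρ_i^0.32 = 7580^0.32 = 17.44
d^0.8 = 29800^0.8 = 3796
v^0.45 = 19500^0.45 = 85.21
g^-0.22 = 1.62^-0.22 = 0.8993
(sin 65°)^0.33 = 0.9063^0.33 = 0.9681
D = 0.105 × 17.44 × 3796 × 85.21 × 0.8993 × 0.9681 = 5.157 × 10^5 m
   = 515.7 km

D ≈ 516 km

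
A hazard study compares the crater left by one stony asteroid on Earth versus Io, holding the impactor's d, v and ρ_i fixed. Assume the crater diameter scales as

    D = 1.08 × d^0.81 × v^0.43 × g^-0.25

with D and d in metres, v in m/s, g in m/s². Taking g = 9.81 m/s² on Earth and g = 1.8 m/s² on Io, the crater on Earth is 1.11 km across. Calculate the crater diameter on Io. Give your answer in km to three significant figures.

All impactor-dependent factors cancel in the ratio, leaving D_Io/D_Earth = (g_Io/g_Earth)^-0.25.
(1.8/9.81)^-0.25 = 0.1835^-0.25 = 1.528
D_Io = 1.528 × 1.11 km = 1.70 km

D ≈ 1.70 km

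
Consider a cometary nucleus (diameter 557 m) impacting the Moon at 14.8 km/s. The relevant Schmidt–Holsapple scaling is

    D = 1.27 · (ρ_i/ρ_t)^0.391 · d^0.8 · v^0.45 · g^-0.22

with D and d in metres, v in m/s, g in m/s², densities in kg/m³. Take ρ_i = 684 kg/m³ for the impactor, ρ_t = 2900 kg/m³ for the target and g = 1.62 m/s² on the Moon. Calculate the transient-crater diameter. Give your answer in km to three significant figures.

In SI units: v = 14800 m/s.
(ρ_i/ρ_t)^0.391 = (684/2900)^0.391 = 0.5685
d^0.8 = 557^0.8 = 157.3
v^0.45 = 14800^0.45 = 75.27
g^-0.22 = 1.62^-0.22 = 0.8993
D = 1.27 × 0.5685 × 157.3 × 75.27 × 0.8993 = 7688 m
   = 7.688 km

D ≈ 7.69 km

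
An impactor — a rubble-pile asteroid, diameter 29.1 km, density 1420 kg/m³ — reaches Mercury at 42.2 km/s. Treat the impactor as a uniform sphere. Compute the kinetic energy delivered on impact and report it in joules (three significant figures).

E ≈ 1.63 × 10^25 J

d = 29100 m; v = 42200 m/s.
Mass m = (π/6) ρ d³ = (π/6) × 1420 × (29100)³ = 1.832 × 10^16 kg
E = ½ m v² = 0.5 × 1.832 × 10^16 × (42200)² = 1.631 × 10^25 J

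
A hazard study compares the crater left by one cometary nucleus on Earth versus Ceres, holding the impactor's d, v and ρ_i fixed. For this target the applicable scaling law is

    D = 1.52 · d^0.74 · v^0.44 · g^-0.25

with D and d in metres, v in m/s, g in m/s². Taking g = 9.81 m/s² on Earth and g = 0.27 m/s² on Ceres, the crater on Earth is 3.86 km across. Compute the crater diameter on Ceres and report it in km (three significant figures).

All impactor-dependent factors cancel in the ratio, leaving D_Ceres/D_Earth = (g_Ceres/g_Earth)^-0.25.
(0.27/9.81)^-0.25 = 0.02752^-0.25 = 2.455
D_Ceres = 2.455 × 3.86 km = 9.48 km

D ≈ 9.48 km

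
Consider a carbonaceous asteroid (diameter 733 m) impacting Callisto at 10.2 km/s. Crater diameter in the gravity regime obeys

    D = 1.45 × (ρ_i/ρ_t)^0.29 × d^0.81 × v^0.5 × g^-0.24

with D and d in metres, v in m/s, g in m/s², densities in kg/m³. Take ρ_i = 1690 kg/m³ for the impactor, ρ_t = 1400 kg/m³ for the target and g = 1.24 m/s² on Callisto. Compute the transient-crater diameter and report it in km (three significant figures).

In SI units: v = 10200 m/s.
(ρ_i/ρ_t)^0.29 = (1690/1400)^0.29 = 1.056
d^0.81 = 733^0.81 = 209.3
v^0.5 = 10200^0.5 = 101.0
g^-0.24 = 1.24^-0.24 = 0.9497
D = 1.45 × 1.056 × 209.3 × 101.0 × 0.9497 = 30740 m
   = 30.74 km

D ≈ 30.7 km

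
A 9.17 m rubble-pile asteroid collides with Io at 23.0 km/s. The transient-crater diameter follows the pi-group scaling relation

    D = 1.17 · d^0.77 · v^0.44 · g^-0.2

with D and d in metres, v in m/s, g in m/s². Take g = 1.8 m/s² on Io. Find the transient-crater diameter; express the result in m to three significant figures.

In SI units: v = 23000 m/s.
d^0.77 = 9.17^0.77 = 5.508
v^0.44 = 23000^0.44 = 83.02
g^-0.2 = 1.8^-0.2 = 0.8891
D = 1.17 × 5.508 × 83.02 × 0.8891 = 475.7 m

D ≈ 476 m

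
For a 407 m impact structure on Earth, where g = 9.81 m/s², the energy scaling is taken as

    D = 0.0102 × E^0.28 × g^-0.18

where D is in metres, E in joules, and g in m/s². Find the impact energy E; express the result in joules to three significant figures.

Rearranging: E = [D / (0.0102 · g^-0.18)]^(1/0.28).
g^-0.18 = 9.81^-0.18 = 0.6630
D / (0.0102 × 0.6630) = 407 / (6.763 × 10^-3) = 6.018 × 10^4
E = (6.018 × 10^4)^3.5714 = 1.173 × 10^17 J

E ≈ 1.17 × 10^17 J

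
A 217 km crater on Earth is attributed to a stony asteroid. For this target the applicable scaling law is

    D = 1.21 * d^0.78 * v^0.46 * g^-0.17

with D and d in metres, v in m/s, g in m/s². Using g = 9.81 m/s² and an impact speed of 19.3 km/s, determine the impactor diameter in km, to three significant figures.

d ≈ 26.6 km

Rearranging for d: d = [D / (1.21 · 19300^0.46 · 9.81^-0.17)]^(1/0.78).
D = 217000 m.
19300^0.46 = 93.62
9.81^-0.17 = 0.6783
Denominator = 1.21 × 93.62 × 0.6783 = 76.84
D / 76.84 = 217000 / 76.84 = 2824
d = 2824^(1/0.78) = 2824^1.2821 = 26568 m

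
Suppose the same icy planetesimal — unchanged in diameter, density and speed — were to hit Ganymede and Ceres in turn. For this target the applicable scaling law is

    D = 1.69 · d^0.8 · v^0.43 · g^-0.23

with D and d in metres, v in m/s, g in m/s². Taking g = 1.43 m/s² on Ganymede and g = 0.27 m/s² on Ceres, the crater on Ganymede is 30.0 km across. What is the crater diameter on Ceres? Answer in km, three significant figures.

D ≈ 44.0 km

All impactor-dependent factors cancel in the ratio, leaving D_Ceres/D_Ganymede = (g_Ceres/g_Ganymede)^-0.23.
(0.27/1.43)^-0.23 = 0.1888^-0.23 = 1.467
D_Ceres = 1.467 × 30.0 km = 44.0 km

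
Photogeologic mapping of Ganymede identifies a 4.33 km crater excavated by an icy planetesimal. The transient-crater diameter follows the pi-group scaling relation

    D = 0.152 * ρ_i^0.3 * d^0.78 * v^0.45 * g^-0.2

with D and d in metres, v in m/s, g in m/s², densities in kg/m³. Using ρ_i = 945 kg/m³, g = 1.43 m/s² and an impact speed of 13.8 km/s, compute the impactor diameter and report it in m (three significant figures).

Rearranging for d: d = [D / (0.152 · 945^0.3 · 13800^0.45 · 1.43^-0.2)]^(1/0.78).
D = 4330 m.
945^0.3 = 7.810
13800^0.45 = 72.94
1.43^-0.2 = 0.9310
Denominator = 0.152 × 7.810 × 72.94 × 0.9310 = 80.61
D / 80.61 = 4330 / 80.61 = 53.72
d = 53.72^(1/0.78) = 53.72^1.2821 = 165.3 m

d ≈ 165 m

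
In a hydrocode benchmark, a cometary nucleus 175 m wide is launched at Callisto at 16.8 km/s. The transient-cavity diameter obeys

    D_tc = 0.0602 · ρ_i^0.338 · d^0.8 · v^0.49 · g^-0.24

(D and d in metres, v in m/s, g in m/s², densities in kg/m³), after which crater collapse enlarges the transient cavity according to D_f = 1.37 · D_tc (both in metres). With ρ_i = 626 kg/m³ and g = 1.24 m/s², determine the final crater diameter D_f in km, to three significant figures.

D_f ≈ 5.06 km

v = 16800 m/s.
ρ_i^0.338 = 626^0.338 = 8.815
d^0.8 = 175^0.8 = 62.29
v^0.49 = 16800^0.49 = 117.6
g^-0.24 = 1.24^-0.24 = 0.9497
D_tc = 0.0602 × 8.815 × 62.29 × 117.6 × 0.9497 = 3692 m
D_f = 1.37 × 3692 = 5058 m
     = 5.058 km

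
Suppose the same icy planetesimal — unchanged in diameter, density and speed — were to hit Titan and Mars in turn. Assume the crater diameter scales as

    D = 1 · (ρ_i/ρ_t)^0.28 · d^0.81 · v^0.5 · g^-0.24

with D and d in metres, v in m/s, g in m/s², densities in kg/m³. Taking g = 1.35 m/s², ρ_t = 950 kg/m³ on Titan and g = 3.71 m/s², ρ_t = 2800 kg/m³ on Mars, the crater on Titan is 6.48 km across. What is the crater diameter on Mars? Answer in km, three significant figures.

The impactor-only factors (d, v, ρ_i) cancel in the ratio, leaving D_Mars/D_Titan = (g_Mars/g_Titan)^-0.24 · (ρ_t,Titan/ρ_t,Mars)^0.28.
(3.71/1.35)^-0.24 = 2.748^-0.24 = 0.7846
(950/2800)^0.28 = 0.3393^0.28 = 0.7389
Ratio = 0.7846 × 0.7389 = 0.5797
D_Mars = 0.5797 × 6.48 km = 3.76 km

D ≈ 3.76 km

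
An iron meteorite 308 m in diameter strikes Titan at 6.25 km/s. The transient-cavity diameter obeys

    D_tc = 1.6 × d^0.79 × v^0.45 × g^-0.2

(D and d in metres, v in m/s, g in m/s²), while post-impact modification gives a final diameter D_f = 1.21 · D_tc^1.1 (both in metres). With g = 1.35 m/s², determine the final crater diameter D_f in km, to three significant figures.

v = 6250 m/s.
d^0.79 = 308^0.79 = 92.46
v^0.45 = 6250^0.45 = 51.07
g^-0.2 = 1.35^-0.2 = 0.9417
D_tc = 1.6 × 92.46 × 51.07 × 0.9417 = 7115 m
D_f = 1.21 × (7115)^1.1 = 20902 m
     = 20.90 km

D_f ≈ 20.9 km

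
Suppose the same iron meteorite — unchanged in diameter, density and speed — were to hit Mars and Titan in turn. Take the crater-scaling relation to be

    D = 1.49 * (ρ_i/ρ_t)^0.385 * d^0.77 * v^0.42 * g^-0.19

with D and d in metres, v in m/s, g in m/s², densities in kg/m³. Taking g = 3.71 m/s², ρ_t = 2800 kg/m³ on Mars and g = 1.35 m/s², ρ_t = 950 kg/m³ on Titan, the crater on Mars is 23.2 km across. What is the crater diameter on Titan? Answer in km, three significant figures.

D ≈ 42.6 km

The impactor-only factors (d, v, ρ_i) cancel in the ratio, leaving D_Titan/D_Mars = (g_Titan/g_Mars)^-0.19 · (ρ_t,Mars/ρ_t,Titan)^0.385.
(1.35/3.71)^-0.19 = 0.3639^-0.19 = 1.212
(2800/950)^0.385 = 2.947^0.385 = 1.516
Ratio = 1.212 × 1.516 = 1.837
D_Titan = 1.837 × 23.2 km = 42.6 km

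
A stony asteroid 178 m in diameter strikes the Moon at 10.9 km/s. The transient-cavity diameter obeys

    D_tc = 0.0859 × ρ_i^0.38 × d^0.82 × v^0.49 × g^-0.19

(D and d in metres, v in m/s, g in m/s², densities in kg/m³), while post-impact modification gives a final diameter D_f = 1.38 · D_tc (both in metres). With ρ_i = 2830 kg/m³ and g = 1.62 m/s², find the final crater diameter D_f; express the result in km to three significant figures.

v = 10900 m/s.
ρ_i^0.38 = 2830^0.38 = 20.50
d^0.82 = 178^0.82 = 70.04
v^0.49 = 10900^0.49 = 95.13
g^-0.19 = 1.62^-0.19 = 0.9124
D_tc = 0.0859 × 20.50 × 70.04 × 95.13 × 0.9124 = 10710 m
D_f = 1.38 × 10710 = 14780 m
     = 14.78 km

D_f ≈ 14.8 km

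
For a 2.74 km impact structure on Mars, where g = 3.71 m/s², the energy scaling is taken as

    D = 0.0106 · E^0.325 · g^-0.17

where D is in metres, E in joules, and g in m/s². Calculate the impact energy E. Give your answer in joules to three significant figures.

E ≈ 8.94 × 10^16 J

Rearranging: E = [D / (0.0106 · g^-0.17)]^(1/0.325).
D = 2740 m.
g^-0.17 = 3.71^-0.17 = 0.8002
D / (0.0106 × 0.8002) = 2740 / (8.482 × 10^-3) = 3.230 × 10^5
E = (3.230 × 10^5)^3.0769 = 8.939 × 10^16 J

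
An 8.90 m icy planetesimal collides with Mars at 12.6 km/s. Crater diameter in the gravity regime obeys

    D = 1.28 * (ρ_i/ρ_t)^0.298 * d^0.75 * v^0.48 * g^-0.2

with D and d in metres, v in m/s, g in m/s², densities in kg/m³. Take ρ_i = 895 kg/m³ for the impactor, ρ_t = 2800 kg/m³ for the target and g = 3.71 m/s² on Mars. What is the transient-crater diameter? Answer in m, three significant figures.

In SI units: v = 12600 m/s.
(ρ_i/ρ_t)^0.298 = (895/2800)^0.298 = 0.7119
d^0.75 = 8.9^0.75 = 5.153
v^0.48 = 12600^0.48 = 92.93
g^-0.2 = 3.71^-0.2 = 0.7694
D = 1.28 × 0.7119 × 5.153 × 92.93 × 0.7694 = 335.7 m

D ≈ 336 m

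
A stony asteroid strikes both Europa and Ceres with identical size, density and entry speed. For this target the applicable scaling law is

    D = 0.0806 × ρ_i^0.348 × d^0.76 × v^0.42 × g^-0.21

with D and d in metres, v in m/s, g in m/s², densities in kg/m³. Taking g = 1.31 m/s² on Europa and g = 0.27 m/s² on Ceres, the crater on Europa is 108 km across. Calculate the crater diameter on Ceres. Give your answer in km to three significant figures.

All impactor-dependent factors cancel in the ratio, leaving D_Ceres/D_Europa = (g_Ceres/g_Europa)^-0.21.
(0.27/1.31)^-0.21 = 0.2061^-0.21 = 1.393
D_Ceres = 1.393 × 108 km = 150 km

D ≈ 150 km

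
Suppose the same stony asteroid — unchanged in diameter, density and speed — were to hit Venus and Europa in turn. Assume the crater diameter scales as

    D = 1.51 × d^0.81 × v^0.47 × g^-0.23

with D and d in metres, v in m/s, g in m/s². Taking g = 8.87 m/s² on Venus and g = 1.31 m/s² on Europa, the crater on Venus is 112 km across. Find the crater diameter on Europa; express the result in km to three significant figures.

All impactor-dependent factors cancel in the ratio, leaving D_Europa/D_Venus = (g_Europa/g_Venus)^-0.23.
(1.31/8.87)^-0.23 = 0.1477^-0.23 = 1.553
D_Europa = 1.553 × 112 km = 174 km

D ≈ 174 km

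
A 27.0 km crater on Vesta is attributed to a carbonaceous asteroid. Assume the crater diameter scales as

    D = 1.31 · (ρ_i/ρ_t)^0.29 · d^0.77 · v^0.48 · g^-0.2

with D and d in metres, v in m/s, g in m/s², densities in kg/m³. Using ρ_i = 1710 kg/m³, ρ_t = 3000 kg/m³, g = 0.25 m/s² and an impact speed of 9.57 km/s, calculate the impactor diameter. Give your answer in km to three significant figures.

Rearranging for d: d = [D / (1.31 · (1710/3000)^0.29 · 9570^0.48 · 0.25^-0.2)]^(1/0.77).
D = 27000 m.
(1710/3000)^0.29 = 0.8496
9570^0.48 = 81.44
0.25^-0.2 = 1.320
Denominator = 1.31 × 0.8496 × 81.44 × 1.320 = 119.6
D / 119.6 = 27000 / 119.6 = 225.8
d = 225.8^(1/0.77) = 225.8^1.2987 = 1140 m

d ≈ 1.14 km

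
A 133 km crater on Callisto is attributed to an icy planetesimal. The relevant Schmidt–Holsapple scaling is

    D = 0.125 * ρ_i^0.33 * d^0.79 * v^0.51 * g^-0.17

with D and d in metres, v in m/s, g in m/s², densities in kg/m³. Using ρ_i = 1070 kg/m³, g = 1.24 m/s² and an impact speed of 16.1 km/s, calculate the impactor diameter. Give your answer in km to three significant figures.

Rearranging for d: d = [D / (0.125 · 1070^0.33 · 16100^0.51 · 1.24^-0.17)]^(1/0.79).
D = 133000 m.
1070^0.33 = 9.993
16100^0.51 = 139.8
1.24^-0.17 = 0.9641
Denominator = 0.125 × 9.993 × 139.8 × 0.9641 = 168.4
D / 168.4 = 133000 / 168.4 = 789.8
d = 789.8^(1/0.79) = 789.8^1.2658 = 4652 m

d ≈ 4.65 km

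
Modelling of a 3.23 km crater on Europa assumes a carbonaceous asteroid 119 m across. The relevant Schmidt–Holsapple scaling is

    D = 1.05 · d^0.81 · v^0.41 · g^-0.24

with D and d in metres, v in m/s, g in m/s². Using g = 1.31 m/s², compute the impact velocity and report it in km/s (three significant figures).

Rearranging for v: v = [D / (1.05 · 119^0.81 · 1.31^-0.24)]^(1/0.41).
D = 3230 m.
119^0.81 = 47.99
1.31^-0.24 = 0.9372
Denominator = 1.05 × 47.99 × 0.9372 = 47.23
D / 47.23 = 3230 / 47.23 = 68.39
v = 68.39^(1/0.41) = 68.39^2.439 = 29891 m/s

v ≈ 29.9 km/s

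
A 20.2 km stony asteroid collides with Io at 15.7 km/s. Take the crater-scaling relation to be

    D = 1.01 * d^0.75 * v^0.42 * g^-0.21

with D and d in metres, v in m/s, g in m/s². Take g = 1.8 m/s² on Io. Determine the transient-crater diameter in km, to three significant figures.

D ≈ 87.5 km

In SI units: d = 20200 m, v = 15700 m/s.
d^0.75 = 20200^0.75 = 1694
v^0.42 = 15700^0.42 = 57.85
g^-0.21 = 1.8^-0.21 = 0.8839
D = 1.01 × 1694 × 57.85 × 0.8839 = 87487 m
   = 87.49 km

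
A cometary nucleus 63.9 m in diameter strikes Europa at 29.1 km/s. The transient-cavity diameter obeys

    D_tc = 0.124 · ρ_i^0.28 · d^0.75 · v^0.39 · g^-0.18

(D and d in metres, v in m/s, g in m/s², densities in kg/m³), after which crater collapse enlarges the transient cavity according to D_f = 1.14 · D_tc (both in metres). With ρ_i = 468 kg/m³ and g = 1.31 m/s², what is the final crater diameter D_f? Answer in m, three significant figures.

v = 29100 m/s.
ρ_i^0.28 = 468^0.28 = 5.593
d^0.75 = 63.9^0.75 = 22.60
v^0.39 = 29100^0.39 = 55.07
g^-0.18 = 1.31^-0.18 = 0.9526
D_tc = 0.124 × 5.593 × 22.60 × 55.07 × 0.9526 = 822.2 m
D_f = 1.14 × 822.2 = 937.3 m

D_f ≈ 937 m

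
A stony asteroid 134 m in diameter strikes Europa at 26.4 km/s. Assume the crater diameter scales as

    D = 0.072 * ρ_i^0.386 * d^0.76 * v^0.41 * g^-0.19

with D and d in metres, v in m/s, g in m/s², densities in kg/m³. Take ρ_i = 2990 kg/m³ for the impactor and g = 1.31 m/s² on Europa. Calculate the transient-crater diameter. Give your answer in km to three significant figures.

In SI units: v = 26400 m/s.
ρ_i^0.386 = 2990^0.386 = 21.96
d^0.76 = 134^0.76 = 41.36
v^0.41 = 26400^0.41 = 64.99
g^-0.19 = 1.31^-0.19 = 0.9500
D = 0.072 × 21.96 × 41.36 × 64.99 × 0.9500 = 4038 m
   = 4.038 km

D ≈ 4.04 km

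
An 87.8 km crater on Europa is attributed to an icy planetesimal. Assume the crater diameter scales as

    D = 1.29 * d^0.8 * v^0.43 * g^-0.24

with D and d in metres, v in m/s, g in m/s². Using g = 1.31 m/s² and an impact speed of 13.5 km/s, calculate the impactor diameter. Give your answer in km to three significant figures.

d ≈ 7.18 km

Rearranging for d: d = [D / (1.29 · 13500^0.43 · 1.31^-0.24)]^(1/0.8).
D = 87800 m.
13500^0.43 = 59.71
1.31^-0.24 = 0.9372
Denominator = 1.29 × 59.71 × 0.9372 = 72.19
D / 72.19 = 87800 / 72.19 = 1216
d = 1216^(1/0.8) = 1216^1.25 = 7181 m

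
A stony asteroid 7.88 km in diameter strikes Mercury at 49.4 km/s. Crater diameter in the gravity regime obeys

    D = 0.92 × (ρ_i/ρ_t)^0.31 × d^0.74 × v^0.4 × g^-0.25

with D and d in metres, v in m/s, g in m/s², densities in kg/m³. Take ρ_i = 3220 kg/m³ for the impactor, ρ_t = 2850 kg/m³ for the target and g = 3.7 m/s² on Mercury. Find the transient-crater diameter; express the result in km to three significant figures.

In SI units: d = 7880 m, v = 49400 m/s.
(ρ_i/ρ_t)^0.31 = (3220/2850)^0.31 = 1.039
d^0.74 = 7880^0.74 = 764.6
v^0.4 = 49400^0.4 = 75.42
g^-0.25 = 3.7^-0.25 = 0.7210
D = 0.92 × 1.039 × 764.6 × 75.42 × 0.7210 = 39743 m
   = 39.74 km

D ≈ 39.7 km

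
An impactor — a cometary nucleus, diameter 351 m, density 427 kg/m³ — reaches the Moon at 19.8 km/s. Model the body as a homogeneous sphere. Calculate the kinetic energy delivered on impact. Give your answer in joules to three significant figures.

E ≈ 1.90 × 10^18 J

v = 19800 m/s.
Mass m = (π/6) ρ d³ = (π/6) × 427 × (351)³ = 9.668 × 10^9 kg
E = ½ m v² = 0.5 × 9.668 × 10^9 × (19800)² = 1.895 × 10^18 J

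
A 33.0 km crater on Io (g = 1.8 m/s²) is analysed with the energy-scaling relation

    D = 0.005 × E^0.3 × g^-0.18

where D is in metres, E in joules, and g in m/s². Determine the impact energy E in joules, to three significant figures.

E ≈ 7.67 × 10^22 J

Rearranging: E = [D / (0.005 · g^-0.18)]^(1/0.3).
D = 33000 m.
g^-0.18 = 1.8^-0.18 = 0.8996
D / (0.005 × 0.8996) = 33000 / (4.498 × 10^-3) = 7.337 × 10^6
E = (7.337 × 10^6)^3.3333 = 7.671 × 10^22 J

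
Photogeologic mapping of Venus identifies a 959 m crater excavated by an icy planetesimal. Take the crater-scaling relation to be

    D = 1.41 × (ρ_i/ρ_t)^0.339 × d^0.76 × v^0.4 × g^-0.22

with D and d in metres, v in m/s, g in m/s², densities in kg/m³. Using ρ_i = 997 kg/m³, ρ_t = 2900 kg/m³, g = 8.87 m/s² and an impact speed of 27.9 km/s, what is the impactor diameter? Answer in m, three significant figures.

Rearranging for d: d = [D / (1.41 · (997/2900)^0.339 · 27900^0.4 · 8.87^-0.22)]^(1/0.76).
(997/2900)^0.339 = 0.6963
27900^0.4 = 60.01
8.87^-0.22 = 0.6187
Denominator = 1.41 × 0.6963 × 60.01 × 0.6187 = 36.45
D / 36.45 = 959 / 36.45 = 26.31
d = 26.31^(1/0.76) = 26.31^1.3158 = 73.89 m

d ≈ 73.9 m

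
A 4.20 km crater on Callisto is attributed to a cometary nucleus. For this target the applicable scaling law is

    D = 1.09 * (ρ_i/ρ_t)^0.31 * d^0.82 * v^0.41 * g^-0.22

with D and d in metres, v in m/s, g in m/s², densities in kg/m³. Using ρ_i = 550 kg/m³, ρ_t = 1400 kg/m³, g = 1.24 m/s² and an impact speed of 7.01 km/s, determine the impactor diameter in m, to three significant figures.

Rearranging for d: d = [D / (1.09 · (550/1400)^0.31 · 7010^0.41 · 1.24^-0.22)]^(1/0.82).
D = 4200 m.
(550/1400)^0.31 = 0.7485
7010^0.41 = 37.74
1.24^-0.22 = 0.9538
Denominator = 1.09 × 0.7485 × 37.74 × 0.9538 = 29.37
D / 29.37 = 4200 / 29.37 = 143.0
d = 143.0^(1/0.82) = 143.0^1.2195 = 425.0 m

d ≈ 425 m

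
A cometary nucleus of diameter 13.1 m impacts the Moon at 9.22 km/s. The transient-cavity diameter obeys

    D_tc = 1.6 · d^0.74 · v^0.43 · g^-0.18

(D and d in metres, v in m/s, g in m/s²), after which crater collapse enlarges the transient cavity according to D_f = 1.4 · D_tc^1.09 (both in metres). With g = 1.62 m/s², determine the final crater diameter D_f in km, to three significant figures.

v = 9220 m/s.
d^0.74 = 13.1^0.74 = 6.711
v^0.43 = 9220^0.43 = 50.68
g^-0.18 = 1.62^-0.18 = 0.9168
D_tc = 1.6 × 6.711 × 50.68 × 0.9168 = 498.9 m
D_f = 1.4 × (498.9)^1.09 = 1222 m
     = 1.222 km

D_f ≈ 1.22 km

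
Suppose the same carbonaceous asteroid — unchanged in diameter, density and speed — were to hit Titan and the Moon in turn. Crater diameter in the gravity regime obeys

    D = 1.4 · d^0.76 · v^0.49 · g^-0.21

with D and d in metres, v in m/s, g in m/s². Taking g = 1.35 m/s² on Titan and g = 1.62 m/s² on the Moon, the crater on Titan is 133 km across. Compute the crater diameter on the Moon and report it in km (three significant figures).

D ≈ 128 km

All impactor-dependent factors cancel in the ratio, leaving D_Moon/D_Titan = (g_Moon/g_Titan)^-0.21.
(1.62/1.35)^-0.21 = 1.200^-0.21 = 0.9624
D_Moon = 0.9624 × 133 km = 128 km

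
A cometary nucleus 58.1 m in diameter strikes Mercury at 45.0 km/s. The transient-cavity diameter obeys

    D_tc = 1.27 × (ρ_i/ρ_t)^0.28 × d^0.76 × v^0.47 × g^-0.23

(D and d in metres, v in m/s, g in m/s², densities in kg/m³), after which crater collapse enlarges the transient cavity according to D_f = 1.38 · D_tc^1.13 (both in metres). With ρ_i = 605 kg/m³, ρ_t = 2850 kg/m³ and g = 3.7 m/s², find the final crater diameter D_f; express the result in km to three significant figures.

D_f ≈ 7.64 km

v = 45000 m/s.
(ρ_i/ρ_t)^0.28 = (605/2850)^0.28 = 0.6479
d^0.76 = 58.1^0.76 = 21.92
v^0.47 = 45000^0.47 = 153.8
g^-0.23 = 3.7^-0.23 = 0.7401
D_tc = 1.27 × 0.6479 × 21.92 × 153.8 × 0.7401 = 2053 m
D_f = 1.38 × (2053)^1.13 = 7636 m
     = 7.636 km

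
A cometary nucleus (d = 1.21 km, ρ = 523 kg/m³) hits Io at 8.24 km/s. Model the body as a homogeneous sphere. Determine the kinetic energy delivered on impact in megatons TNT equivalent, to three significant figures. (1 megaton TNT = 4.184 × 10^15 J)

E ≈ 3940 Mt TNT

d = 1210 m; v = 8240 m/s.
Mass m = (π/6) ρ d³ = (π/6) × 523 × (1210)³ = 4.851 × 10^11 kg
E = ½ m v² = 0.5 × 4.851 × 10^11 × (8240)² = 1.647 × 10^19 J
   = 1.647 × 10^19 / 4.184×10^15 = 3936 Mt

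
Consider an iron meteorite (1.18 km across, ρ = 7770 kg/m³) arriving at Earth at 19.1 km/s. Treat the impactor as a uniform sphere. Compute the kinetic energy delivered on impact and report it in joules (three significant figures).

E ≈ 1.22 × 10^21 J

d = 1180 m; v = 19100 m/s.
Mass m = (π/6) ρ d³ = (π/6) × 7770 × (1180)³ = 6.684 × 10^12 kg
E = ½ m v² = 0.5 × 6.684 × 10^12 × (19100)² = 1.219 × 10^21 J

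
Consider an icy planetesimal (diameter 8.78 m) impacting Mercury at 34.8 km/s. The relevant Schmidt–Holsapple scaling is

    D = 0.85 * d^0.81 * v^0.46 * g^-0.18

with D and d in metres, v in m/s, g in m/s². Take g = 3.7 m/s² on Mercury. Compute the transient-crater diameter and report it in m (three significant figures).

D ≈ 479 m

In SI units: v = 34800 m/s.
d^0.81 = 8.78^0.81 = 5.811
v^0.46 = 34800^0.46 = 122.8
g^-0.18 = 3.7^-0.18 = 0.7902
D = 0.85 × 5.811 × 122.8 × 0.7902 = 479.3 m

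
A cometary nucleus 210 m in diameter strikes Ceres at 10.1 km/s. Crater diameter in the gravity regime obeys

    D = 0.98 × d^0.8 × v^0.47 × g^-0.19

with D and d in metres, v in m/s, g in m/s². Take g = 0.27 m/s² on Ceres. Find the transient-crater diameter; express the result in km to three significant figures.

In SI units: v = 10100 m/s.
d^0.8 = 210^0.8 = 72.07
v^0.47 = 10100^0.47 = 76.21
g^-0.19 = 0.27^-0.19 = 1.282
D = 0.98 × 72.07 × 76.21 × 1.282 = 6901 m
   = 6.901 km

D ≈ 6.90 km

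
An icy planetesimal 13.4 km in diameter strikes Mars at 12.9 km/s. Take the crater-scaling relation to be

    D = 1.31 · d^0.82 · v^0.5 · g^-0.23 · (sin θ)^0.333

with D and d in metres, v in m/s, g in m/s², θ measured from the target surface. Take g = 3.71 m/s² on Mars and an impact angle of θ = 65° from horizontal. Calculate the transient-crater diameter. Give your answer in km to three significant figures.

In SI units: d = 13400 m, v = 12900 m/s.
d^0.82 = 13400^0.82 = 2422
v^0.5 = 12900^0.5 = 113.6
g^-0.23 = 3.71^-0.23 = 0.7397
(sin 65°)^0.333 = 0.9063^0.333 = 0.9678
D = 1.31 × 2422 × 113.6 × 0.7397 × 0.9678 = 2.580 × 10^5 m
   = 258.0 km

D ≈ 258 km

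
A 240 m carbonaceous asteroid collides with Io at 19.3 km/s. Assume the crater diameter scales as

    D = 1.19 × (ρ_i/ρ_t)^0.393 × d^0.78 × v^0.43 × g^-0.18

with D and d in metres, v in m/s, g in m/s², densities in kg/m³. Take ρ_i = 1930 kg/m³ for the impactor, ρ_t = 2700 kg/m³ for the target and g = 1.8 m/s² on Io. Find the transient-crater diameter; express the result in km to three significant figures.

In SI units: v = 19300 m/s.
(ρ_i/ρ_t)^0.393 = (1930/2700)^0.393 = 0.8764
d^0.78 = 240^0.78 = 71.87
v^0.43 = 19300^0.43 = 69.63
g^-0.18 = 1.8^-0.18 = 0.8996
D = 1.19 × 0.8764 × 71.87 × 69.63 × 0.8996 = 4695 m
   = 4.695 km

D ≈ 4.70 km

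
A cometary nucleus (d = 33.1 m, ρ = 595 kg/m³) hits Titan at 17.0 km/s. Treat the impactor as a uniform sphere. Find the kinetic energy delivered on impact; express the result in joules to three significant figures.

E ≈ 1.63 × 10^15 J

v = 17000 m/s.
Mass m = (π/6) ρ d³ = (π/6) × 595 × (33.1)³ = 1.130 × 10^7 kg
E = ½ m v² = 0.5 × 1.130 × 10^7 × (17000)² = 1.633 × 10^15 J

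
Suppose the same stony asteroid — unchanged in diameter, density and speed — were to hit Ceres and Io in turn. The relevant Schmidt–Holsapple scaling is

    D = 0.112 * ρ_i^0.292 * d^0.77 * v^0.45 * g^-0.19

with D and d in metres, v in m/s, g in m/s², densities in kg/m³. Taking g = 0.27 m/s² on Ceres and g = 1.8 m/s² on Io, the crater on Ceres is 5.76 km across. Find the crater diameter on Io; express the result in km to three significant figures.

D ≈ 4.02 km

All impactor-dependent factors cancel in the ratio, leaving D_Io/D_Ceres = (g_Io/g_Ceres)^-0.19.
(1.8/0.27)^-0.19 = 6.667^-0.19 = 0.6974
D_Io = 0.6974 × 5.76 km = 4.02 km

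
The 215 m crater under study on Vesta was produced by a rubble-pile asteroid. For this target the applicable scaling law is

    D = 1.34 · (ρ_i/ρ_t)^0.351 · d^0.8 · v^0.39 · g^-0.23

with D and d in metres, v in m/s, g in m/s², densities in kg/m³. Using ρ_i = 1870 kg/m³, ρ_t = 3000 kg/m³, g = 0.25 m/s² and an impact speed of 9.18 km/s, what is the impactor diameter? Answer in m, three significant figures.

Rearranging for d: d = [D / (1.34 · (1870/3000)^0.351 · 9180^0.39 · 0.25^-0.23)]^(1/0.8).
(1870/3000)^0.351 = 0.8471
9180^0.39 = 35.12
0.25^-0.23 = 1.376
Denominator = 1.34 × 0.8471 × 35.12 × 1.376 = 54.85
D / 54.85 = 215 / 54.85 = 3.920
d = 3.920^(1/0.8) = 3.920^1.25 = 5.516 m

d ≈ 5.52 m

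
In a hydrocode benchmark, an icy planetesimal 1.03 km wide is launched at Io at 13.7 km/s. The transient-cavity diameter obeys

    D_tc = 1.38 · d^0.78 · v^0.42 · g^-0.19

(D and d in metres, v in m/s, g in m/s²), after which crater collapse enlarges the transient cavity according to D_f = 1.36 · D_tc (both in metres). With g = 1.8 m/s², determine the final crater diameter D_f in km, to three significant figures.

D_f ≈ 20.5 km

In SI: d = 1030 m, v = 13700 m/s.
d^0.78 = 1030^0.78 = 223.9
v^0.42 = 13700^0.42 = 54.63
g^-0.19 = 1.8^-0.19 = 0.8943
D_tc = 1.38 × 223.9 × 54.63 × 0.8943 = 15100 m
D_f = 1.36 × 15100 = 20536 m
     = 20.54 km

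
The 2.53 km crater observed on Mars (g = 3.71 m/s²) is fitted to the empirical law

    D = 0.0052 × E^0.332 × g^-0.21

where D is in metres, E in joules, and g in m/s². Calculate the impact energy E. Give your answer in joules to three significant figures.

Rearranging: E = [D / (0.0052 · g^-0.21)]^(1/0.332).
D = 2530 m.
g^-0.21 = 3.71^-0.21 = 0.7593
D / (0.0052 × 0.7593) = 2530 / (3.948 × 10^-3) = 6.408 × 10^5
E = (6.408 × 10^5)^3.012 = 3.089 × 10^17 J

E ≈ 3.09 × 10^17 J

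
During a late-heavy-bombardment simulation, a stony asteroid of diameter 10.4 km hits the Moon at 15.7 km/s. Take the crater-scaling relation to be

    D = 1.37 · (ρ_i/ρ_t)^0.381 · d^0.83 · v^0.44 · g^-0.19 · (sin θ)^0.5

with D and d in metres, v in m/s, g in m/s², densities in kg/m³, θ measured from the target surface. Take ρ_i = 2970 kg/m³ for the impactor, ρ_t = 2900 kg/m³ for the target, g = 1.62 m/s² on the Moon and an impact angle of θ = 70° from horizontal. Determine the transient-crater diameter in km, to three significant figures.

D ≈ 185 km

In SI units: d = 10400 m, v = 15700 m/s.
(ρ_i/ρ_t)^0.381 = (2970/2900)^0.381 = 1.009
d^0.83 = 10400^0.83 = 2158
v^0.44 = 15700^0.44 = 70.18
g^-0.19 = 1.62^-0.19 = 0.9124
(sin 70°)^0.5 = 0.9397^0.5 = 0.9694
D = 1.37 × 1.009 × 2158 × 70.18 × 0.9124 × 0.9694 = 1.852 × 10^5 m
   = 185.2 km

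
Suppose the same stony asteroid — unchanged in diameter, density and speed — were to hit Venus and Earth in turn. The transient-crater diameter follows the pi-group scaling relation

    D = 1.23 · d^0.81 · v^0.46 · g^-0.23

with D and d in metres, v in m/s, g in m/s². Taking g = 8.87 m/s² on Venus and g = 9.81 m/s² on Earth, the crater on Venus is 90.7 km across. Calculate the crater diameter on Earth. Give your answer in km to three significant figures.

All impactor-dependent factors cancel in the ratio, leaving D_Earth/D_Venus = (g_Earth/g_Venus)^-0.23.
(9.81/8.87)^-0.23 = 1.106^-0.23 = 0.9771
D_Earth = 0.9771 × 90.7 km = 88.6 km

D ≈ 88.6 km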